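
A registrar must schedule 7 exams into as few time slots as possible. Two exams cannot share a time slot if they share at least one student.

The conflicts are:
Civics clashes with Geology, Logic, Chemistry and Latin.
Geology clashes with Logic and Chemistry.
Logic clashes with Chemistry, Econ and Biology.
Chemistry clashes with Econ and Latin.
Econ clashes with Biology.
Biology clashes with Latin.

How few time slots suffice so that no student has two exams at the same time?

Civics, Geology, Logic, Chemistry pairwise conflict, so at least 4 time slots are needed.
4 time slots suffice: Civics=3, Geology=4, Logic=2, Chemistry=1, Econ=3, Biology=1, Latin=2. Every pair that conflicts lands in different time slots.

4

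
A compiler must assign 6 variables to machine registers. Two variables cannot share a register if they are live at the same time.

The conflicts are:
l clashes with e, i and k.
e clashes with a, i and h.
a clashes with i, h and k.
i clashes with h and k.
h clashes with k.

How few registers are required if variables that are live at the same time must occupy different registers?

4

e, a, i, h all conflict with each other, so at least 4 registers are needed.
Using 4 registers: l=3, e=2, a=4, i=1, h=3, k=2. Each listed conflict is separated.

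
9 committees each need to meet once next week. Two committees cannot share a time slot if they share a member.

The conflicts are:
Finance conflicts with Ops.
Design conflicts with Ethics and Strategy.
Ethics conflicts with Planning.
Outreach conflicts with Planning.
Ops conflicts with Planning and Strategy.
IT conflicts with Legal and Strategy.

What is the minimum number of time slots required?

3

The cycle Ethics-Planning-Ops-Strategy-Design-Ethics has odd length 5, so it cannot be 2-colored; at least 3 time slots are needed.
3 time slots suffice: time slot 1 → {Ethics, Outreach, Ops, IT}; time slot 2 → {Finance, Planning, Legal, Strategy}; time slot 3 → {Design}. Each listed conflict is separated.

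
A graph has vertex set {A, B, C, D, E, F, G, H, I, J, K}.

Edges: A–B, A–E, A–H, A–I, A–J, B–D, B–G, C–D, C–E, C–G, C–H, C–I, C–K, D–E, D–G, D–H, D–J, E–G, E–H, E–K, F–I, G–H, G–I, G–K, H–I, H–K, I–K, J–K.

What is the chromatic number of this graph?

5

C, G, H, I, K are mutually adjacent (a clique of size 5), so at least 5 colors are needed.
One proper 5-coloring: A=1, B=2, C=5, D=3, E=4, F=1, G=1, H=2, I=4, J=2, K=3. Each edge has distinct colors on its endpoints.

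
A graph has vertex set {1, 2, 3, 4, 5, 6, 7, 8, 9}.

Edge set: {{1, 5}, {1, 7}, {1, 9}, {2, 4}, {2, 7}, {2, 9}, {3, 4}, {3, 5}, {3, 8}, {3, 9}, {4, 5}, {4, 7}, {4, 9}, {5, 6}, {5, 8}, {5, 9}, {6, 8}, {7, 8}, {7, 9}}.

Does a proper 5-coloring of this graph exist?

Yes

The chromatic number is 4. 3, 4, 5, 9 are pairwise adjacent (a clique of size 4), so at least 4 colors are needed.
4 colors suffice: color a → {5, 7}; color b → {8, 9}; color c → {1, 4, 6}; color d → {2, 3}.
Since 5 ≥ 4, a proper 5-coloring certainly exists.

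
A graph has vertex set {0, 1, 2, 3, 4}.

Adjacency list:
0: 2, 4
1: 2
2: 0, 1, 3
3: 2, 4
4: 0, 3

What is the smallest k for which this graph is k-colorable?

1 and 2 are adjacent, so at least 2 colors are needed.
2 colors suffice: color a → {2, 4}; color b → {0, 1, 3}. Every edge joins two different colors.

2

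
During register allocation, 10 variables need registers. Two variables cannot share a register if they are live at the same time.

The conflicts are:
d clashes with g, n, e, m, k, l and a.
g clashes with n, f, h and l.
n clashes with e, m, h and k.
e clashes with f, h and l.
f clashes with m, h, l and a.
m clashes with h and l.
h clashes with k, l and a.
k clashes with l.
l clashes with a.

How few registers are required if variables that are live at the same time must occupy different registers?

g, f, h, l are mutually in conflict, so at least 4 registers are needed.
A valid assignment using 4 registers: d=2, g=4, n=1, e=4, f=3, m=4, h=2, k=3, l=1, a=4. Each listed conflict is separated.

4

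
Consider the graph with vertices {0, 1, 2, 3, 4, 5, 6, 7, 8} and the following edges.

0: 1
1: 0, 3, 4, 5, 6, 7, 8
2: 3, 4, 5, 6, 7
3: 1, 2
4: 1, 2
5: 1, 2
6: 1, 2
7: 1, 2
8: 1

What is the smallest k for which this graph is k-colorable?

2

1 and 6 are adjacent, so at least 2 colors are needed.
2 colors suffice: color red → {1, 2}; color blue → {0, 3, 4, 5, 6, 7, 8}. Every edge joins two different colors.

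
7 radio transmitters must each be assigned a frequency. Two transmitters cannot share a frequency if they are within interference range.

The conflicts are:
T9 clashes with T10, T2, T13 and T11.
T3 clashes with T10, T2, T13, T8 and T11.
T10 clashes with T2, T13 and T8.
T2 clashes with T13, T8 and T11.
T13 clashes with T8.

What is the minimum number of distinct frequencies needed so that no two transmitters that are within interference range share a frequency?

T3, T10, T2, T13, T8 all conflict with each other, so at least 5 frequencies are needed.
A valid assignment using 5 frequencies: T9=4, T3=4, T10=3, T2=1, T13=2, T8=5, T11=2. Every pair that conflicts lands in different frequencies.

5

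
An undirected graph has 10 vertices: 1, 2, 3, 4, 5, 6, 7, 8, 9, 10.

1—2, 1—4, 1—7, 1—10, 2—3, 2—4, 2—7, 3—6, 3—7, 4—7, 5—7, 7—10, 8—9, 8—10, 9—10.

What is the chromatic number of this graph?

4

1, 2, 4, 7 are pairwise adjacent (a clique of size 4), so at least 4 colors are needed.
4 colors suffice: color a → {6, 7, 8}; color b → {2, 5, 10}; color c → {1, 3, 9}; color d → {4}. Each edge has distinct colors on its endpoints.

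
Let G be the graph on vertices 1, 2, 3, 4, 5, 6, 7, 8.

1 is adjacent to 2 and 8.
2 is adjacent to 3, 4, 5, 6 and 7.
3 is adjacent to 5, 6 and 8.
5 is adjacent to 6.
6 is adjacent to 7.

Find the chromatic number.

2, 3, 5, 6 are mutually adjacent (a clique of size 4), so at least 4 colors are needed.
One proper 4-coloring: 1=b, 2=a, 3=b, 4=b, 5=d, 6=c, 7=b, 8=a. No two adjacent vertices share a color.

4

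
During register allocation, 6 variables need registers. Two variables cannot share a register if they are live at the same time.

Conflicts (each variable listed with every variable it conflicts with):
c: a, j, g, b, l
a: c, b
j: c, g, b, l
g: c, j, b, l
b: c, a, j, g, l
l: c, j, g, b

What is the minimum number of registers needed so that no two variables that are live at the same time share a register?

5

c, j, g, b, l are mutually in conflict, so at least 5 registers are needed.
5 registers suffice: c=2, a=3, j=3, g=4, b=1, l=5. No two conflicting variables share a register.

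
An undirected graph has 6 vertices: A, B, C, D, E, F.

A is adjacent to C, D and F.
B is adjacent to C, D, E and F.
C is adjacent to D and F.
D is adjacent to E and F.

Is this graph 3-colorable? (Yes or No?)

No

B, C, D, F form a clique, so at least 4 colors are needed.
So 3 colors are not enough.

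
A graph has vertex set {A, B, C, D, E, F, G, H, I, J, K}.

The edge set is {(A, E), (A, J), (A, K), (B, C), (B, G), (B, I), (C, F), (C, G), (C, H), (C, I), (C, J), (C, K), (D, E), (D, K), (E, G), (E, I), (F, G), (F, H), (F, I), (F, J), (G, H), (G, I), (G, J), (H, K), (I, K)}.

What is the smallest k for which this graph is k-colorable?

4

C, F, G, H form a clique, so at least 4 colors are needed.
One proper 4-coloring: A=4, B=4, C=2, D=3, E=2, F=4, G=1, H=3, I=3, J=3, K=1. Every edge joins two different colors.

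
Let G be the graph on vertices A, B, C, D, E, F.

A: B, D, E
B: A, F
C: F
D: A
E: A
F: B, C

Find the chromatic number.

2

A and B are adjacent, so at least 2 colors are needed.
One proper 2-coloring: A=1, B=2, C=2, D=2, E=2, F=1. Every edge joins two different colors.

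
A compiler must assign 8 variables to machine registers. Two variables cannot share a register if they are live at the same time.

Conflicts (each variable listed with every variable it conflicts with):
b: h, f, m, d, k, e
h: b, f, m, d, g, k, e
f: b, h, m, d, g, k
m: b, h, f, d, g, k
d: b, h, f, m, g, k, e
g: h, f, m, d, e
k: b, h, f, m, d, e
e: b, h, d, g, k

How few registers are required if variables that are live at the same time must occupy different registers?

6

b, h, f, m, d, k pairwise conflict, so at least 6 registers are needed.
Using 6 registers: b=6, h=2, f=4, m=3, d=1, g=5, k=5, e=3. Each listed conflict is separated.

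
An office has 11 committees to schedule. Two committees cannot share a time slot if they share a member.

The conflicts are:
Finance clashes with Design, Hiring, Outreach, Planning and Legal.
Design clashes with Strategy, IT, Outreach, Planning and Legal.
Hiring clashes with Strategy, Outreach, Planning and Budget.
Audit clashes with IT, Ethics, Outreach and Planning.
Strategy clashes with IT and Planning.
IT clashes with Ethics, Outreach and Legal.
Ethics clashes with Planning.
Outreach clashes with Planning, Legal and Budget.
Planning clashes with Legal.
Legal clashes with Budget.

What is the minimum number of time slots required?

5

Finance, Design, Outreach, Planning, Legal are mutually in conflict, so at least 5 time slots are needed.
Using 5 time slots: Finance=5, Design=4, Hiring=3, Audit=3, Strategy=2, IT=1, Ethics=2, Outreach=2, Planning=1, Legal=3, Budget=1. Each listed conflict is separated.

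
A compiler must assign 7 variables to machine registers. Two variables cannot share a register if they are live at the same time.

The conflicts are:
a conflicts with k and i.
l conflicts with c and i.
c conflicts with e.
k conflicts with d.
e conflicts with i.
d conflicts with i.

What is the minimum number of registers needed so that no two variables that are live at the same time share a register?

c and e conflict, so at least 2 registers are needed.
2 registers suffice: register 1 → {c, k, i}; register 2 → {a, l, e, d}. No two conflicting variables share a register.

2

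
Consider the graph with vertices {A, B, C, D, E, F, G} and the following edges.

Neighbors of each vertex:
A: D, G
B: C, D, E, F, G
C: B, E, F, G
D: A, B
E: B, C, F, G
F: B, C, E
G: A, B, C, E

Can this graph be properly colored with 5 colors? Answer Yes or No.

Yes

The chromatic number is 4. B, C, E, G form a clique, so at least 4 colors are needed.
4 colors suffice: color 1 → {A, B}; color 2 → {C, D}; color 3 → {E}; color 4 → {F, G}.
Since 5 ≥ 4, a proper 5-coloring certainly exists.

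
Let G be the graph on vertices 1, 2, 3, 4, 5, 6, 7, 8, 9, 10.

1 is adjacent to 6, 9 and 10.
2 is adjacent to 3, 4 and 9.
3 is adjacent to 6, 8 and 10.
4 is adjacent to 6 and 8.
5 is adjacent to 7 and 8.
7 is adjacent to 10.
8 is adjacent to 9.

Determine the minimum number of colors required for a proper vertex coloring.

The cycle 9-2-4-6-1-9 has odd length 5, so it cannot be 2-colored; at least 3 colors are needed.
3 colors suffice: color red → {3, 4, 5, 9}; color blue → {2, 6, 8, 10}; color green → {1, 7}. Every edge joins two different colors.

3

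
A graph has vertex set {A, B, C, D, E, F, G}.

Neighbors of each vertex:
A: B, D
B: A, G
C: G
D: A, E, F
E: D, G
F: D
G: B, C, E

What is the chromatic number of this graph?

3

The cycle D-E-G-B-A-D has odd length 5, so it cannot be 2-colored; at least 3 colors are needed.
3 colors suffice: color 1 → {D, G}; color 2 → {A, C, E, F}; color 3 → {B}. No two adjacent vertices share a color.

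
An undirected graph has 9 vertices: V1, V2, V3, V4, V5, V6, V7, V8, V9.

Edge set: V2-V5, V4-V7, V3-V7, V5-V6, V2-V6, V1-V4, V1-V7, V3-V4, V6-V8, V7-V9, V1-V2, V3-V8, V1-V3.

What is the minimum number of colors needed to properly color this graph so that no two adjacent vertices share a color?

4

V1, V3, V4, V7 are mutually adjacent (a clique of size 4), so at least 4 colors are needed.
4 colors suffice: color 1 → {V6, V7}; color 2 → {V1, V5, V8, V9}; color 3 → {V2, V3}; color 4 → {V4}. Every edge joins two different colors.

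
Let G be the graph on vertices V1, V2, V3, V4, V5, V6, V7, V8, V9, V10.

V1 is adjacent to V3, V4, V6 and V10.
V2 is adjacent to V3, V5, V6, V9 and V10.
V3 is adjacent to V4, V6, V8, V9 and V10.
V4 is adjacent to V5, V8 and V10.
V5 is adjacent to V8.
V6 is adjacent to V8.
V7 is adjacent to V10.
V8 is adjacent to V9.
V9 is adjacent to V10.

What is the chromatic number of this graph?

V2, V3, V9, V10 are pairwise adjacent (a clique of size 4), so at least 4 colors are needed.
One proper 4-coloring: V1=3, V2=3, V3=1, V4=4, V5=1, V6=4, V7=1, V8=2, V9=4, V10=2. No two adjacent vertices share a color.

4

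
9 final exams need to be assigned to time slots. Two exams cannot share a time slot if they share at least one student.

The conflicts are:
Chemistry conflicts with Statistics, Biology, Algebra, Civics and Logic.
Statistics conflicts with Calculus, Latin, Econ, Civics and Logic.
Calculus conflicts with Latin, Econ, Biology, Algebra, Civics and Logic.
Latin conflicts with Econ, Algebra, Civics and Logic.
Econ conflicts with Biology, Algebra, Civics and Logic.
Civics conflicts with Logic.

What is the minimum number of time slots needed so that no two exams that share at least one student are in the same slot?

6

Statistics, Calculus, Latin, Econ, Civics, Logic are mutually in conflict, so at least 6 time slots are needed.
6 time slots suffice: time slot 1 → {Chemistry, Econ}; time slot 2 → {Calculus}; time slot 3 → {Biology, Algebra, Logic}; time slot 4 → {Civics}; time slot 5 → {Latin}; time slot 6 → {Statistics}. Each listed conflict is separated.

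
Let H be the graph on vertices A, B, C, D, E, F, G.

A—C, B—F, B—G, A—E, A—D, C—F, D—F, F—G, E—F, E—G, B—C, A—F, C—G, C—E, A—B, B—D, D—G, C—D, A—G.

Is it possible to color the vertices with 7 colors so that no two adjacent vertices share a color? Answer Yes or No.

Yes

The chromatic number is 6. A, B, C, D, F, G form a clique, so at least 6 colors are needed.
6 colors suffice: A=1, B=6, C=4, D=5, E=5, F=3, G=2.
Since 7 ≥ 6, a proper 7-coloring certainly exists.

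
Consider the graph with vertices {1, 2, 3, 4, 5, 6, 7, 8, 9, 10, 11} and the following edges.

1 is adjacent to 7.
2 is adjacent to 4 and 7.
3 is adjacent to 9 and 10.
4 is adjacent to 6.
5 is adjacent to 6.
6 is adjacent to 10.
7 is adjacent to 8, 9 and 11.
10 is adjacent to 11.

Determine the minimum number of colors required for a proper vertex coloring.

The cycle 10-11-7-9-3-10 has odd length 5, so it cannot be 2-colored; at least 3 colors are needed.
3 colors suffice: color a → {3, 6, 7}; color b → {1, 2, 5, 8, 9, 10}; color c → {4, 11}. No two adjacent vertices share a color.

3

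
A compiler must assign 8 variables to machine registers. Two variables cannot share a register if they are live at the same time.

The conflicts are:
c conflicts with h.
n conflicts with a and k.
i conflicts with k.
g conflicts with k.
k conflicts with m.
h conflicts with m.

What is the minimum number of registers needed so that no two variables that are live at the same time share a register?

2

h and m conflict, so at least 2 registers are needed.
A valid assignment using 2 registers: c=2, n=2, i=2, g=2, a=1, k=1, h=1, m=2. Each listed conflict is separated.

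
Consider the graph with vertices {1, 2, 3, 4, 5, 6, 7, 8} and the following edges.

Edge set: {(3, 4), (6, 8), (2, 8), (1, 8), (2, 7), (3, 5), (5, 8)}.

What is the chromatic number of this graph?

2

2 and 7 are adjacent, so at least 2 colors are needed.
One proper 2-coloring: 1=blue, 2=blue, 3=red, 4=blue, 5=blue, 6=blue, 7=red, 8=red. Each edge has distinct colors on its endpoints.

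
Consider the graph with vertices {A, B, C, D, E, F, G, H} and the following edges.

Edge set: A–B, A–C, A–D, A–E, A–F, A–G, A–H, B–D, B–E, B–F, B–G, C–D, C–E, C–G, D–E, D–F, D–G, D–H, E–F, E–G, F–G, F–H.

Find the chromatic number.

6

A, B, D, E, F, G are pairwise adjacent (a clique of size 6), so at least 6 colors are needed.
6 colors suffice: color 1 → {D}; color 2 → {A}; color 3 → {C, F}; color 4 → {G, H}; color 5 → {E}; color 6 → {B}. Every edge joins two different colors.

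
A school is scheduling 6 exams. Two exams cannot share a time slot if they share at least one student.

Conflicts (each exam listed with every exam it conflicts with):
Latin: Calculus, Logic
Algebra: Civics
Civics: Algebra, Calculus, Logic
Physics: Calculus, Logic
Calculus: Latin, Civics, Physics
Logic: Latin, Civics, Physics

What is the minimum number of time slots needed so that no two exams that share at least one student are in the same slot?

Civics and Logic conflict, so at least 2 time slots are needed.
A valid assignment using 2 time slots: Latin=2, Algebra=1, Civics=2, Physics=2, Calculus=1, Logic=1. No two conflicting exams share a time slot.

2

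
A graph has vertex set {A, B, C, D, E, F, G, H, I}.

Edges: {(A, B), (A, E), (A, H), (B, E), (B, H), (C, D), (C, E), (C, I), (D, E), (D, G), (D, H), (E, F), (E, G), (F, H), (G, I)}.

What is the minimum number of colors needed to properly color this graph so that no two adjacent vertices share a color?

3

D, E, G form a triangle, so at least 3 colors are needed.
3 colors suffice: color 1 → {E, H, I}; color 2 → {A, D, F}; color 3 → {B, C, G}. Every edge joins two different colors.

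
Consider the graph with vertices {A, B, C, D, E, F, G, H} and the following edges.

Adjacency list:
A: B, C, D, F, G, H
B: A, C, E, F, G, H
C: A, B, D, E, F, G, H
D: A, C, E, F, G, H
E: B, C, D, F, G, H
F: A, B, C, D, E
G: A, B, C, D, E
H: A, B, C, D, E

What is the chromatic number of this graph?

B, C, E, G are pairwise adjacent (a clique of size 4), so at least 4 colors are needed.
4 colors suffice: color 1 → {C}; color 2 → {B, D}; color 3 → {A, E}; color 4 → {F, G, H}. No two adjacent vertices share a color.

4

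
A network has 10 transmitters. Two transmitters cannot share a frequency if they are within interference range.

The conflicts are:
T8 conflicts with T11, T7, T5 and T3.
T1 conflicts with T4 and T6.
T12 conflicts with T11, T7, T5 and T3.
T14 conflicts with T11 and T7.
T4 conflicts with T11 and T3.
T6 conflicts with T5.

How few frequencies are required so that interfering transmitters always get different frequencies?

T12 and T7 conflict, so at least 2 frequencies are needed.
2 frequencies suffice: frequency 1 → {T8, T12, T14, T4, T6}; frequency 2 → {T1, T11, T7, T5, T3}. Each listed conflict is separated.

2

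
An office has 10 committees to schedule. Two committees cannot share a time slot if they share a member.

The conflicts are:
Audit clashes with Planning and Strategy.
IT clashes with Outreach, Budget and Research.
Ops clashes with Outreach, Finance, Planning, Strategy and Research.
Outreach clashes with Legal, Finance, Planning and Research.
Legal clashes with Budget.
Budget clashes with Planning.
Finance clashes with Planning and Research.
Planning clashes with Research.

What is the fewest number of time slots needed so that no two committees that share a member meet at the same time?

5

Ops, Outreach, Finance, Planning, Research pairwise conflict, so at least 5 time slots are needed.
Using 5 time slots: Audit=2, IT=1, Ops=4, Outreach=2, Legal=1, Budget=2, Finance=5, Planning=1, Strategy=1, Research=3. Each listed conflict is separated.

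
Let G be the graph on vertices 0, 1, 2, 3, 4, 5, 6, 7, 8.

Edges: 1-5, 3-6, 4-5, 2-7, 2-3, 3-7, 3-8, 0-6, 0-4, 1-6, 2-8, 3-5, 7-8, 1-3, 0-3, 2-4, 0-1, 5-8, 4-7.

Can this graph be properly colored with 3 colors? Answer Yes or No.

No

2, 3, 7, 8 form a clique, so at least 4 colors are needed.
So 3 colors are not enough.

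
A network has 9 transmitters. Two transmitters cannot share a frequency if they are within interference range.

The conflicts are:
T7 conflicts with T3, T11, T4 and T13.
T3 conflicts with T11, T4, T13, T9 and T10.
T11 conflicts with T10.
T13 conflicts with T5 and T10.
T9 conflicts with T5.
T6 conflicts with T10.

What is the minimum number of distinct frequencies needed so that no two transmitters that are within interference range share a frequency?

3

T7, T3, T4 pairwise conflict, so at least 3 frequencies are needed.
3 frequencies suffice: frequency 1 → {T3, T5, T6}; frequency 2 → {T7, T9, T10}; frequency 3 → {T11, T4, T13}. No two conflicting transmitters share a frequency.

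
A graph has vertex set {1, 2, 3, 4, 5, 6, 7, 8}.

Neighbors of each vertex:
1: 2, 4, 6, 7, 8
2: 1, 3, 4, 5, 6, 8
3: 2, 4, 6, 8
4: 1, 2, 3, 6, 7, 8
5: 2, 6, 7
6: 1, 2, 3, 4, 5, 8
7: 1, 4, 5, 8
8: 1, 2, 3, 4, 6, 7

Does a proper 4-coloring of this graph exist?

2, 3, 4, 6, 8 are pairwise adjacent (a clique of size 5), so at least 5 colors are needed.
So 4 colors are not enough.

No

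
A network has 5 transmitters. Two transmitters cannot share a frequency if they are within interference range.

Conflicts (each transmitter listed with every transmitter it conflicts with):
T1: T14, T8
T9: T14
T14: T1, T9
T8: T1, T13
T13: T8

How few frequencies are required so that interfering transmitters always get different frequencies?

2

T1 and T8 conflict, so at least 2 frequencies are needed.
2 frequencies suffice: frequency 1 → {T1, T9, T13}; frequency 2 → {T14, T8}. Each listed conflict is separated.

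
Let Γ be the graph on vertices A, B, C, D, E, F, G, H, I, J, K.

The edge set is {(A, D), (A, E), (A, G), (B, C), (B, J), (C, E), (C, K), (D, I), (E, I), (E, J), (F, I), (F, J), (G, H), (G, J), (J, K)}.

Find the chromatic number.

G and H are adjacent, so at least 2 colors are needed.
One proper 2-coloring: A=1, B=2, C=1, D=2, E=2, F=2, G=2, H=1, I=1, J=1, K=2. No two adjacent vertices share a color.

2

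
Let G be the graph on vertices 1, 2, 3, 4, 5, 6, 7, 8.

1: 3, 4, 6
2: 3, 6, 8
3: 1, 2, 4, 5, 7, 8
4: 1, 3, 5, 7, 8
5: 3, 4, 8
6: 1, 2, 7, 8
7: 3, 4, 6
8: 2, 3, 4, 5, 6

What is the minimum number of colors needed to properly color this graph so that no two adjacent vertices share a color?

4

3, 4, 5, 8 are mutually adjacent (a clique of size 4), so at least 4 colors are needed.
4 colors suffice: 1=blue, 2=green, 3=red, 4=green, 5=yellow, 6=red, 7=blue, 8=blue. Every edge joins two different colors.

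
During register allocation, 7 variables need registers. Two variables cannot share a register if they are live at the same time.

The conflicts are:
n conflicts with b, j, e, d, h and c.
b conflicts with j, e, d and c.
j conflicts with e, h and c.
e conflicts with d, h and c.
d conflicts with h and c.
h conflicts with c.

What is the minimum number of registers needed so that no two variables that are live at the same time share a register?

n, e, d, h, c all conflict with each other, so at least 5 registers are needed.
5 registers suffice: register 1 → {c}; register 2 → {e}; register 3 → {n}; register 4 → {j, d}; register 5 → {b, h}. Each listed conflict is separated.

5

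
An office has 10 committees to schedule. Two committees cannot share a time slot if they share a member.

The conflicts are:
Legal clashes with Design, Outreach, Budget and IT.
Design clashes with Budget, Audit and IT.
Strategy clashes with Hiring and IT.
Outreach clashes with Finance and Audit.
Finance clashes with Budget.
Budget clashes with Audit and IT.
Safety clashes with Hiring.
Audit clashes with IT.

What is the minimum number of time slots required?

Legal, Design, Budget, IT are mutually in conflict, so at least 4 time slots are needed.
4 time slots suffice: time slot 1 → {Outreach, Budget, Hiring}; time slot 2 → {Finance, Safety, IT}; time slot 3 → {Design, Strategy}; time slot 4 → {Legal, Audit}. No two conflicting committees share a time slot.

4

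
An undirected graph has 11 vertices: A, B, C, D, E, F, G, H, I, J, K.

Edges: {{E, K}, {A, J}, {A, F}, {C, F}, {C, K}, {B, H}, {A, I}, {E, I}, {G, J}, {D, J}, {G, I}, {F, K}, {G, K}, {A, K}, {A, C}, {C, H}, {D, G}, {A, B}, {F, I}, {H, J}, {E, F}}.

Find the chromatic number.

4

A, C, F, K form a clique, so at least 4 colors are needed.
4 colors suffice: color 1 → {A, E, G, H}; color 2 → {B, F, J}; color 3 → {D, I, K}; color 4 → {C}. Each edge has distinct colors on its endpoints.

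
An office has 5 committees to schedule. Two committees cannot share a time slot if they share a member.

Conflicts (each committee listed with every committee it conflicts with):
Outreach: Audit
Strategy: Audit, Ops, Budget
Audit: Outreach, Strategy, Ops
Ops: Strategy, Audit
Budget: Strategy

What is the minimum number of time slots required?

Strategy, Audit, Ops pairwise conflict, so at least 3 time slots are needed.
3 time slots suffice: time slot 1 → {Outreach, Strategy}; time slot 2 → {Audit, Budget}; time slot 3 → {Ops}. No two conflicting committees share a time slot.

3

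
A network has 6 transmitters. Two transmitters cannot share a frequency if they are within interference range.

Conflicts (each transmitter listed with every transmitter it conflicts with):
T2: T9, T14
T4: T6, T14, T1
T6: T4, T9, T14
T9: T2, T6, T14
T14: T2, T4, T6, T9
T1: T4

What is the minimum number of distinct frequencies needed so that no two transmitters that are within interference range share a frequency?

T6, T9, T14 pairwise conflict, so at least 3 frequencies are needed.
3 frequencies suffice: T2=3, T4=2, T6=3, T9=2, T14=1, T1=1. Each listed conflict is separated.

3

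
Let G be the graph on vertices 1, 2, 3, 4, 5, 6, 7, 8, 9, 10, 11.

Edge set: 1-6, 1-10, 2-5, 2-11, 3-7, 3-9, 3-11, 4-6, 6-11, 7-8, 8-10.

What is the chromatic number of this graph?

3

The cycle 8-10-1-6-11-3-7-8 has odd length 7, so it cannot be 2-colored; at least 3 colors are needed.
3 colors suffice: color red → {2, 3, 6, 8}; color blue → {1, 4, 5, 7, 9, 11}; color green → {10}. No two adjacent vertices share a color.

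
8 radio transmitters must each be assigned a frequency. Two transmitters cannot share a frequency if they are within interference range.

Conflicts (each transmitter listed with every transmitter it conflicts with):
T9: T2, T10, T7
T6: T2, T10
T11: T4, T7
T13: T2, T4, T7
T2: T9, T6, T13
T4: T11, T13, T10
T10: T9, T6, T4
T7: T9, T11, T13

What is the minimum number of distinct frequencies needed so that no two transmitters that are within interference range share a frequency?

The cycle T4-T13-T2-T6-T10-T4 has odd length 5, so it cannot be 2-colored; at least 3 frequencies are needed.
A valid assignment using 3 frequencies: T9=2, T6=2, T11=2, T13=2, T2=1, T4=3, T10=1, T7=1. Each listed conflict is separated.

3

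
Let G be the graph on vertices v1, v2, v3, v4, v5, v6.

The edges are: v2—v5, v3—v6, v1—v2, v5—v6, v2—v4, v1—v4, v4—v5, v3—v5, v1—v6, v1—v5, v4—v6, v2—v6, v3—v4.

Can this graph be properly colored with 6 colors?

The chromatic number is 5. v1, v2, v4, v5, v6 are mutually adjacent (a clique of size 5), so at least 5 colors are needed.
5 colors suffice: color 1 → {v5}; color 2 → {v6}; color 3 → {v4}; color 4 → {v1, v3}; color 5 → {v2}.
Since 6 ≥ 5, a proper 6-coloring certainly exists.

Yes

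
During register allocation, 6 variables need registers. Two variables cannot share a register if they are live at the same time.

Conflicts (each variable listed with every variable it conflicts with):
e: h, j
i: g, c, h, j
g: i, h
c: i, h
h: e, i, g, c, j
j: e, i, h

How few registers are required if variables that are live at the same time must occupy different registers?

e, h, j all conflict with each other, so at least 3 registers are needed.
A valid assignment using 3 registers: e=2, i=2, g=3, c=3, h=1, j=3. Each listed conflict is separated.

3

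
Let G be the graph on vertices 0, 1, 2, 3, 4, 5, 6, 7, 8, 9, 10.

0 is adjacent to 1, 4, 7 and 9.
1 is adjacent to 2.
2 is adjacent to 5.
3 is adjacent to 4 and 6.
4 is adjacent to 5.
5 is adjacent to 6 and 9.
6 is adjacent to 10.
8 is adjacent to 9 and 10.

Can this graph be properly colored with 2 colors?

The cycle 9-5-6-10-8-9 has odd length 5, so it cannot be 2-colored; at least 3 colors are needed.
So 2 colors are not enough.

No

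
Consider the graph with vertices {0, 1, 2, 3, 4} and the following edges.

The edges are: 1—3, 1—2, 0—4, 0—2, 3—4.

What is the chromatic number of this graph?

The cycle 0-4-3-1-2-0 has odd length 5, so it cannot be 2-colored; at least 3 colors are needed.
3 colors suffice: 0=a, 1=b, 2=c, 3=a, 4=b. No two adjacent vertices share a color.

3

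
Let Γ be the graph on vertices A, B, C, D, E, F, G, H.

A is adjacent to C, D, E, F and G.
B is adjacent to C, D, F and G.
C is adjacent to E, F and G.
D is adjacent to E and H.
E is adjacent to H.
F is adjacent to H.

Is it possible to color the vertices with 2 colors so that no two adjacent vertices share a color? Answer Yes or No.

No

B, C, G form a triangle, so at least 3 colors are needed.
So 2 colors are not enough.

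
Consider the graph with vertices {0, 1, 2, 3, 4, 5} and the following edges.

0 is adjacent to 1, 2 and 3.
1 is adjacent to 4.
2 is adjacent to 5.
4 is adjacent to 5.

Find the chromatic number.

3

The cycle 0-1-4-5-2-0 has odd length 5, so it cannot be 2-colored; at least 3 colors are needed.
3 colors suffice: 0=red, 1=blue, 2=blue, 3=blue, 4=red, 5=green. Every edge joins two different colors.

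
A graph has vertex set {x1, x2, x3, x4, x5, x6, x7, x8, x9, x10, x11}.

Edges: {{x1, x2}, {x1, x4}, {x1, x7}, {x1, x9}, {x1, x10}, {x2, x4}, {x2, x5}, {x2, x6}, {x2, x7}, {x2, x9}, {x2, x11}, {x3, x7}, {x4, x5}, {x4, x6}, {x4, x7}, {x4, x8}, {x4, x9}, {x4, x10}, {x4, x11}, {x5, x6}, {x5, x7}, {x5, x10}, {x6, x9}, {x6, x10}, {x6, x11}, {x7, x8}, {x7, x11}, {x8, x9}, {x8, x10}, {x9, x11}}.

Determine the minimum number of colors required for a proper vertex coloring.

x2, x4, x6, x9, x11 form a clique, so at least 5 colors are needed.
5 colors suffice: color red → {x3, x4}; color blue → {x7, x9, x10}; color green → {x2, x8}; color yellow → {x1, x6}; color purple → {x5, x11}. Each edge has distinct colors on its endpoints.

5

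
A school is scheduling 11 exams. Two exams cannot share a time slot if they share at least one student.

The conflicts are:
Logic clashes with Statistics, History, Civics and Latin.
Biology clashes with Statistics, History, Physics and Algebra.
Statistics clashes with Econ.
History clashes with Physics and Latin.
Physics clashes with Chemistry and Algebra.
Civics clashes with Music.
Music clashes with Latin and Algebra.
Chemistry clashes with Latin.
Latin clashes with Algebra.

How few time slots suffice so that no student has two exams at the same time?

Biology, Physics, Algebra all conflict with each other, so at least 3 time slots are needed.
3 time slots suffice: Logic=3, Biology=1, Statistics=2, History=2, Physics=3, Civics=1, Music=3, Econ=1, Chemistry=2, Latin=1, Algebra=2. No two conflicting exams share a time slot.

3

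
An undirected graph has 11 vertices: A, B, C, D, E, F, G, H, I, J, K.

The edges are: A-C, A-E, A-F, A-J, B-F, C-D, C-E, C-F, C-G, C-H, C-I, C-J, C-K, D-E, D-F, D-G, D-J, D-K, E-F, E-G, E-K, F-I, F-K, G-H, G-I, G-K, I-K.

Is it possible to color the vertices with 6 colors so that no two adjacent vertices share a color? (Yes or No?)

The chromatic number is 5. C, D, E, G, K are mutually adjacent (a clique of size 5), so at least 5 colors are needed.
One proper 5-coloring: A=3, B=1, C=1, D=4, E=5, F=2, G=2, H=3, I=4, J=2, K=3.
Since 6 ≥ 5, a proper 6-coloring certainly exists.

Yes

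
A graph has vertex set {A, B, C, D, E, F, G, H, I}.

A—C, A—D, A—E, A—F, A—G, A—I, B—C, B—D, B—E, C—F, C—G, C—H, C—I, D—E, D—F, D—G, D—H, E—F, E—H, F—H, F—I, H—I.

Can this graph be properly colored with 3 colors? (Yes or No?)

No

A, D, E, F are pairwise adjacent (a clique of size 4), so at least 4 colors are needed.
So 3 colors are not enough.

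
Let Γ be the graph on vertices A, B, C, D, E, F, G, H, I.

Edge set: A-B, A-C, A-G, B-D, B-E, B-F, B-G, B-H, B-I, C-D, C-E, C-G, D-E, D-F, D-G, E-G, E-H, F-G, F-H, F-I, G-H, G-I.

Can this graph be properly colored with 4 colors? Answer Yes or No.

Yes

The chromatic number is 4. B, F, G, H are mutually adjacent (a clique of size 4), so at least 4 colors are needed.
4 colors suffice: A=green, B=blue, C=blue, D=yellow, E=green, F=green, G=red, H=yellow, I=yellow.
That is already a proper 4-coloring.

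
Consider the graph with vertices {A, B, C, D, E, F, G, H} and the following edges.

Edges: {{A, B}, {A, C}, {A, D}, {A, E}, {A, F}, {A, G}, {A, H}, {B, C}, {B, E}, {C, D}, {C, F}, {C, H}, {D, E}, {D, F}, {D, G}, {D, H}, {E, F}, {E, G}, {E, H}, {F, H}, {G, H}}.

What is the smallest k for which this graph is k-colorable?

A, C, D, F, H are pairwise adjacent (a clique of size 5), so at least 5 colors are needed.
5 colors suffice: color 1 → {A}; color 2 → {B, H}; color 3 → {C, E}; color 4 → {D}; color 5 → {F, G}. No two adjacent vertices share a color.

5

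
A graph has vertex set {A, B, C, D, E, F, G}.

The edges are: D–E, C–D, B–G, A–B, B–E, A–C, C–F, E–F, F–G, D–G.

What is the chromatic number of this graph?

3

The cycle C-D-G-B-A-C has odd length 5, so it cannot be 2-colored; at least 3 colors are needed.
3 colors suffice: color red → {C, E, G}; color blue → {B, D, F}; color green → {A}. Every edge joins two different colors.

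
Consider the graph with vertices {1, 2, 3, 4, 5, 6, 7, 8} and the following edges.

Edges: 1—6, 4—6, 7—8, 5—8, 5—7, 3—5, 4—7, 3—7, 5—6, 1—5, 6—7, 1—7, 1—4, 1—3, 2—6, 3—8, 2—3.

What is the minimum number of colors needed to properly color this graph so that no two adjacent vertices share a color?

1, 4, 6, 7 form a clique, so at least 4 colors are needed.
4 colors suffice: color red → {2, 7}; color blue → {3, 6}; color green → {1, 8}; color yellow → {4, 5}. Each edge has distinct colors on its endpoints.

4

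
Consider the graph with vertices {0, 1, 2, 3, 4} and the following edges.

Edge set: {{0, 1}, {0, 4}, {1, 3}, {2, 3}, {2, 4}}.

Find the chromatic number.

3

The cycle 2-4-0-1-3-2 has odd length 5, so it cannot be 2-colored; at least 3 colors are needed.
A valid assignment using 3 colors: 0=a, 1=b, 2=c, 3=a, 4=b. No two adjacent vertices share a color.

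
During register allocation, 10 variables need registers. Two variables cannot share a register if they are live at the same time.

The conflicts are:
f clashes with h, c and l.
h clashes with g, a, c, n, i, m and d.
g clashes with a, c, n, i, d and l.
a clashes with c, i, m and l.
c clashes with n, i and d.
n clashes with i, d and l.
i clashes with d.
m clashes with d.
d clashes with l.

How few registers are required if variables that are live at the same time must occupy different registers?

h, g, c, n, i, d are mutually in conflict, so at least 6 registers are needed.
6 registers suffice: f=3, h=1, g=3, a=4, c=2, n=5, i=6, m=2, d=4, l=1. Each listed conflict is separated.

6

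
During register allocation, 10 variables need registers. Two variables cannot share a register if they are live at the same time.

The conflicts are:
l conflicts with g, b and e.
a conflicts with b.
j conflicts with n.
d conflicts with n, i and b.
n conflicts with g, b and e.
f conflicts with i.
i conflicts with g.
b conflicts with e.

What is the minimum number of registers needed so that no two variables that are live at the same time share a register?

3

n, b, e all conflict with each other, so at least 3 registers are needed.
Using 3 registers: l=2, a=2, j=1, d=3, n=2, f=2, i=1, g=3, b=1, e=3. Each listed conflict is separated.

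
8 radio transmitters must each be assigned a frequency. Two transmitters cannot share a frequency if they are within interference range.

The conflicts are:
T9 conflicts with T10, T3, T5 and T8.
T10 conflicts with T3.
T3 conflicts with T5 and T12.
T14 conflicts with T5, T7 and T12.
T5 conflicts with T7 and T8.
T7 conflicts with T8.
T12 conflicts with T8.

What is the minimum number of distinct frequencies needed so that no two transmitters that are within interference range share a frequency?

3

T9, T3, T5 are mutually in conflict, so at least 3 frequencies are needed.
3 frequencies suffice: frequency 1 → {T10, T5, T12}; frequency 2 → {T3, T14, T8}; frequency 3 → {T9, T7}. Each listed conflict is separated.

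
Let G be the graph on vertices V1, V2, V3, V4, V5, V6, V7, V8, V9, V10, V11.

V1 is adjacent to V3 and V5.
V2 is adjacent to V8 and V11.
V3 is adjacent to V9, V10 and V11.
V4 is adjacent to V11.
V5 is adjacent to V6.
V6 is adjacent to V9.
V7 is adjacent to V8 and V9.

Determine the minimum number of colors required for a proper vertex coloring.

The cycle V6-V9-V3-V1-V5-V6 has odd length 5, so it cannot be 2-colored; at least 3 colors are needed.
3 colors suffice: color 1 → {V2, V3, V4, V6, V7}; color 2 → {V1, V8, V9, V10, V11}; color 3 → {V5}. Every edge joins two different colors.

3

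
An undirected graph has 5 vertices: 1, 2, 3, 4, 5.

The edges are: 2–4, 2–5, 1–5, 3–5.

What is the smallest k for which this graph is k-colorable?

2

2 and 4 are adjacent, so at least 2 colors are needed.
A valid assignment using 2 colors: 1=b, 2=b, 3=b, 4=a, 5=a. No two adjacent vertices share a color.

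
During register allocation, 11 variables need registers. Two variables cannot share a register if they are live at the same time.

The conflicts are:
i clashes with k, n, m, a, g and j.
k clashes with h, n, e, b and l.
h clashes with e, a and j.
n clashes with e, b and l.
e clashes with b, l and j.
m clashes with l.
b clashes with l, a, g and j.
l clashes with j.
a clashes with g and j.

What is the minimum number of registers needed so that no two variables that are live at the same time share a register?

5

k, n, e, b, l are mutually in conflict, so at least 5 registers are needed.
5 registers suffice: register 1 → {i, h, b}; register 2 → {e, m, a}; register 3 → {k, g, j}; register 4 → {l}; register 5 → {n}. No two conflicting variables share a register.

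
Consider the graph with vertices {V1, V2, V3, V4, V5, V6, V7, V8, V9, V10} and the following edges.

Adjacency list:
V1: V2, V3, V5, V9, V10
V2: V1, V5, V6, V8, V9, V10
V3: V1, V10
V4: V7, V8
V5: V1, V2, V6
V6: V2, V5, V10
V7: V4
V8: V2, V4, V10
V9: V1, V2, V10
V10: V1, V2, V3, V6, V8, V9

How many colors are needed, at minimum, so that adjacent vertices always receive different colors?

V1, V2, V9, V10 form a clique, so at least 4 colors are needed.
A valid assignment using 4 colors: V1=3, V2=2, V3=2, V4=1, V5=1, V6=3, V7=2, V8=3, V9=4, V10=1. Every edge joins two different colors.

4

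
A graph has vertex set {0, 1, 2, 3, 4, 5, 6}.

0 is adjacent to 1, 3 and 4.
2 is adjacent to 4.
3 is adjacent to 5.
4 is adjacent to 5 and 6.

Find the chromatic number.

4 and 5 are adjacent, so at least 2 colors are needed.
2 colors suffice: 0=blue, 1=red, 2=blue, 3=red, 4=red, 5=blue, 6=blue. No two adjacent vertices share a color.

2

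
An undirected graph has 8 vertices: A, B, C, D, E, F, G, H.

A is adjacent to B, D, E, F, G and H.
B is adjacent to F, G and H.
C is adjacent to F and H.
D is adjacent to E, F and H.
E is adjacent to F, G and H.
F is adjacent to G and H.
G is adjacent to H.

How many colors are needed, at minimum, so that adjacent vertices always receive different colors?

A, D, E, F, H form a clique, so at least 5 colors are needed.
5 colors suffice: color 1 → {H}; color 2 → {F}; color 3 → {A, C}; color 4 → {D, G}; color 5 → {B, E}. No two adjacent vertices share a color.

5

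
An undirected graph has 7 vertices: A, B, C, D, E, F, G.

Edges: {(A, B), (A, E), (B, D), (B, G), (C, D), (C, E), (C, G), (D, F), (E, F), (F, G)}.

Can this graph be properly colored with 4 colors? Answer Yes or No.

The chromatic number is 3. The cycle F-D-B-A-E-F has odd length 5, so it cannot be 2-colored; at least 3 colors are needed.
A valid assignment using 3 colors: A=3, B=1, C=1, D=2, E=2, F=1, G=2.
Since 4 ≥ 3, a proper 4-coloring certainly exists.

Yes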